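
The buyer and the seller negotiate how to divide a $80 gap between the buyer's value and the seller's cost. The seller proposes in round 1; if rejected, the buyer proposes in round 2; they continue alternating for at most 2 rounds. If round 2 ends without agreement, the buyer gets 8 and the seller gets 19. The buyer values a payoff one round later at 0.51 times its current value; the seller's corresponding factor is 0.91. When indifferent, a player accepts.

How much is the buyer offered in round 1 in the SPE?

31.11

Round 2 (the buyer proposes): the seller gets 19 if talks fail, so the buyer offers 19 and keeps 61.
Round 1 (the seller proposes): the buyer can get 61 next round, worth 0.51 × 61 = 31.11 now, so the seller offers 31.11, keeping 48.89.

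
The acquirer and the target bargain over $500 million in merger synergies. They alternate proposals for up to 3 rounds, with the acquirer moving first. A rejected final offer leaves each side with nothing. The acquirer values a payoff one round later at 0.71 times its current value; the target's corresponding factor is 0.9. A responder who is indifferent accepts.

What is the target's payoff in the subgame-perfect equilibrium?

Round 3 (the acquirer proposes): rejection yields 0 for the target; the acquirer offers 0 and keeps 500.
Round 2 (the target proposes): the acquirer can get 500 next round, worth 0.71 × 500 = 355 now, so the target offers 355, keeping 145.
Round 1 (the acquirer proposes): the target can get 145 next round, worth 0.9 × 145 = 130.5 now, so the acquirer offers 130.5, keeping 369.5.

130.5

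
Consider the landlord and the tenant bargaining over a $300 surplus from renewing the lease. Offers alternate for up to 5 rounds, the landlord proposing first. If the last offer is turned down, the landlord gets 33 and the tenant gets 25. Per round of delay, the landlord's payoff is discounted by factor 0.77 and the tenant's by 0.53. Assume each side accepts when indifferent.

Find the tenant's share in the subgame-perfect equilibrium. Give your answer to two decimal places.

55.66

Round 5 (the landlord proposes): the tenant gets 25 if talks fail, so the landlord offers 25 and keeps 275.
Round 4 (the tenant proposes): the landlord can get 275 next round, worth 0.77 × 275 = 211.75 now; the tenant offers that and keeps 88.25.
Round 3 (the landlord proposes): the tenant can get 88.25 next round, worth 0.53 × 88.25 = 46.7725 now, so the landlord offers 46.7725, keeping 253.2275.
Round 2 (the tenant proposes): the landlord can get 253.2275 next round, worth 0.77 × 253.2275 = 194.985175 now. The tenant offers 194.985175 and keeps 300 − 194.985175 = 105.014825.
Round 1 (the landlord proposes): the tenant can get 105.014825 next round, worth 0.53 × 105.014825 = 55.65785725 now. The landlord offers 55.65785725 and keeps 300 − 55.65785725 = 244.34214275.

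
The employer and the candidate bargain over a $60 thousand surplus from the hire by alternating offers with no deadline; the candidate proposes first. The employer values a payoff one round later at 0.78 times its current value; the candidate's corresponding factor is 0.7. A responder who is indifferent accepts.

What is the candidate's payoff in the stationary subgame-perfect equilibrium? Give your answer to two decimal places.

29.07

In a stationary SPE each proposer offers the other exactly their discounted continuation value.
If the candidate keeps x when proposing and the employer keeps y when proposing, then x = 60 − 0.78y and y = 60 − 0.7x.
Solving: x = 60(1 − 0.78) / (1 − 0.7·0.78) = 13.2 / 0.454 ≈ 29.0749.
The employer gets 60 − 29.0749 ≈ 30.9251.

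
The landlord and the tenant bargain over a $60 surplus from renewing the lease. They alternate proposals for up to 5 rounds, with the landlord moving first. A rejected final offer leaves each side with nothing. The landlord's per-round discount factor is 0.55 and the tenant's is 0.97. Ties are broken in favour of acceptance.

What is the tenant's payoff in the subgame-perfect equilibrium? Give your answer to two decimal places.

Round 5 (the landlord proposes): the tenant will accept anything ≥ 0, so the landlord offers 0 and keeps 60.
Round 4 (the tenant proposes): the landlord can get 60 next round, worth 0.55 × 60 = 33 now; the tenant offers that and keeps 27.
Round 3 (the landlord proposes): the tenant can get 27 next round, worth 0.97 × 27 = 26.19 now. The landlord offers 26.19 and keeps 60 − 26.19 = 33.81.
Round 2 (the tenant proposes): the landlord can get 33.81 next round, worth 0.55 × 33.81 = 18.5955 now, so the tenant offers 18.5955, keeping 41.4045.
Round 1 (the landlord proposes): the tenant can get 41.4045 next round, worth 0.97 × 41.4045 = 40.162365 now, so the landlord offers 40.162365, keeping 19.837635.

40.16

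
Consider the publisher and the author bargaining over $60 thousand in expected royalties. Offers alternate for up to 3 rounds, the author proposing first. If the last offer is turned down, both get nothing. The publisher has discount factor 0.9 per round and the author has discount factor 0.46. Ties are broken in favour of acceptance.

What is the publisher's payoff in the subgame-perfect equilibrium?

Work backward from the last round.
Round 3 (the author proposes): the publisher will accept anything ≥ 0, so the author offers 0 and keeps 60.
Round 2 (the publisher proposes): the author can get 60 next round, worth 0.46 × 60 = 27.6 now. The publisher offers 27.6 and keeps 60 − 27.6 = 32.4.
Round 1 (the author proposes): the publisher can get 32.4 next round, worth 0.9 × 32.4 = 29.16 now; the author offers that and keeps 30.84.

29.16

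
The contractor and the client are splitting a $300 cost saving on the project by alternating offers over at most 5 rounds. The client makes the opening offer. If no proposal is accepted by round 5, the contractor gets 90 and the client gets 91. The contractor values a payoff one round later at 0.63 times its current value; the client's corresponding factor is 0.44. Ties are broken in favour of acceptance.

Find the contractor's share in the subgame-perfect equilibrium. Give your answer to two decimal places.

By backward induction:
Round 5 (the client proposes): the contractor gets 90 if talks fail, so the client offers 90 and keeps 210.
Round 4 (the contractor proposes): the client can get 210 next round, worth 0.44 × 210 = 92.4 now. The contractor offers 92.4 and keeps 300 − 92.4 = 207.6.
Round 3 (the client proposes): the contractor can get 207.6 next round, worth 0.63 × 207.6 = 130.788 now. The client offers 130.788 and keeps 300 − 130.788 = 169.212.
Round 2 (the contractor proposes): the client can get 169.212 next round, worth 0.44 × 169.212 = 74.45328 now; the contractor offers that and keeps 225.54672.
Round 1 (the client proposes): the contractor can get 225.54672 next round, worth 0.63 × 225.54672 = 142.0944336 now, so the client offers 142.0944336, keeping 157.9055664.

142.09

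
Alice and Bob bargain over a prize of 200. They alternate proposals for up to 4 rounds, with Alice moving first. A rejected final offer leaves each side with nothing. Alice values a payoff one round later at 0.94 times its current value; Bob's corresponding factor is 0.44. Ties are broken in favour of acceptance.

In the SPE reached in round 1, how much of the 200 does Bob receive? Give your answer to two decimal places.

41.68

Round 4 (Bob proposes): Alice will accept anything ≥ 0, so Bob offers 0 and keeps 200.
Round 3 (Alice proposes): Bob can get 200 next round, worth 0.44 × 200 = 88 now. Alice offers 88 and keeps 200 − 88 = 112.
Round 2 (Bob proposes): Alice can get 112 next round, worth 0.94 × 112 = 105.28 now; Bob offers that and keeps 94.72.
Round 1 (Alice proposes): Bob can get 94.72 next round, worth 0.44 × 94.72 = 41.6768 now, so Alice offers 41.6768, keeping 158.3232.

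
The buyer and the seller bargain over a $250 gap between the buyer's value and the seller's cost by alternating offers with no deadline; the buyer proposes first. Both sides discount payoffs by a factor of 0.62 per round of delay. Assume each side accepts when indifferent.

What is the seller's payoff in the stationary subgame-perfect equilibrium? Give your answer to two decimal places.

When the buyer proposes, the seller accepts any offer worth at least 0.62 times what the seller would get by proposing next round; and vice versa.
This gives x = 250 − 0.62y and y = 250 − 0.62x, where x and y are each side's share when it proposes.
Hence (1 − 0.62·0.62)x = 250(1 − 0.62), i.e. 0.6156·x = 95.
x ≈ 154.3210; the seller's share is 250 − x ≈ 95.6790.

95.68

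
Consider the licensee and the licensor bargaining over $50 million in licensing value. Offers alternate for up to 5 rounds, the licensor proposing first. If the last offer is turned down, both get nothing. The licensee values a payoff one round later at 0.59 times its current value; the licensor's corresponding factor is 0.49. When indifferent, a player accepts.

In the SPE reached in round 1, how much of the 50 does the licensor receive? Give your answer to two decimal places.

30.61

Round 5 (the licensor proposes): the licensee will accept anything ≥ 0, so the licensor offers 0 and keeps 50.
Round 4 (the licensee proposes): the licensor can get 50 next round, worth 0.49 × 50 = 24.5 now; the licensee offers that and keeps 25.5.
Round 3 (the licensor proposes): the licensee can get 25.5 next round, worth 0.59 × 25.5 = 15.045 now. The licensor offers 15.045 and keeps 50 − 15.045 = 34.955.
Round 2 (the licensee proposes): the licensor can get 34.955 next round, worth 0.49 × 34.955 = 17.12795 now, so the licensee offers 17.12795, keeping 32.87205.
Round 1 (the licensor proposes): the licensee can get 32.87205 next round, worth 0.59 × 32.87205 = 19.3945095 now, so the licensor offers 19.3945095, keeping 30.6054905.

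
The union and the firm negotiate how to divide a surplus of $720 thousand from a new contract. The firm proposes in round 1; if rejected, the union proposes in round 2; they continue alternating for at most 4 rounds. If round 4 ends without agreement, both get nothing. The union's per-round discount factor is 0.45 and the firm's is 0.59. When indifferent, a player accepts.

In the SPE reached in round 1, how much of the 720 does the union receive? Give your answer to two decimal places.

Round 4 (the union proposes): the firm will accept anything ≥ 0, so the union offers 0 and keeps 720.
Round 3 (the firm proposes): the union can get 720 next round, worth 0.45 × 720 = 324 now. The firm offers 324 and keeps 720 − 324 = 396.
Round 2 (the union proposes): the firm can get 396 next round, worth 0.59 × 396 = 233.64 now. The union offers 233.64 and keeps 720 − 233.64 = 486.36.
Round 1 (the firm proposes): the union can get 486.36 next round, worth 0.45 × 486.36 = 218.862 now; the firm offers that and keeps 501.138.

218.86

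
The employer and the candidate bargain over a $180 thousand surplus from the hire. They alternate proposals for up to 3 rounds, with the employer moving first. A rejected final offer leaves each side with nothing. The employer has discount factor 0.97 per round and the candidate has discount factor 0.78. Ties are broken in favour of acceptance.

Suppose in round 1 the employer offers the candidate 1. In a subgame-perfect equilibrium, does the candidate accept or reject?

Round 3 (the employer proposes): rejection yields 0 for the candidate; the employer offers 0 and keeps 180.
Round 2 (the candidate proposes): the employer can get 180 next round, worth 0.97 × 180 = 174.6 now, so the candidate offers 174.6, keeping 5.4.
So by rejecting in round 1, the candidate gets 5.4 next round, worth 0.78 × 5.4 = 4.212 now.
Offer 1 < 4.212, so the candidate rejects.

Reject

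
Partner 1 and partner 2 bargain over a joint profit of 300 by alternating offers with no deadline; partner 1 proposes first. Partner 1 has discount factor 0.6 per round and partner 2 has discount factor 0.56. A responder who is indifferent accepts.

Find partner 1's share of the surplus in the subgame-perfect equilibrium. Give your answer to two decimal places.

198.80

When partner 1 proposes, partner 2 accepts any offer worth at least 0.56 times what partner 2 would get by proposing next round; and vice versa.
This gives x = 300 − 0.56y and y = 300 − 0.6x, where x and y are each side's share when it proposes.
Hence (1 − 0.56·0.6)x = 300(1 − 0.56), i.e. 0.664·x = 132.
x ≈ 198.7952; partner 2's share is 300 − x ≈ 101.2048.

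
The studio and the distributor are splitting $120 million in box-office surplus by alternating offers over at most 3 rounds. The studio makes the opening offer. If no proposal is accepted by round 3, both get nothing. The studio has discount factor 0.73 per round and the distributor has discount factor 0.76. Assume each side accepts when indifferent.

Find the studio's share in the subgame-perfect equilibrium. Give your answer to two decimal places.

Round 3 (the studio proposes): rejection yields 0 for the distributor; the studio offers 0 and keeps 120.
Round 2 (the distributor proposes): the studio can get 120 next round, worth 0.73 × 120 = 87.6 now, so the distributor offers 87.6, keeping 32.4.
Round 1 (the studio proposes): the distributor can get 32.4 next round, worth 0.76 × 32.4 = 24.624 now. The studio offers 24.624 and keeps 120 − 24.624 = 95.376.

95.38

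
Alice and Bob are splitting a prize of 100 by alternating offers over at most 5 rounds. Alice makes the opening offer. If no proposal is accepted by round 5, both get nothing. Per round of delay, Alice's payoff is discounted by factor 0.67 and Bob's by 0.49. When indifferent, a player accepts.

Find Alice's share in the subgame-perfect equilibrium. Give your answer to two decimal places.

78.52

Round 5 (Alice proposes): rejection yields 0 for Bob; Alice offers 0 and keeps 100.
Round 4 (Bob proposes): Alice can get 100 next round, worth 0.67 × 100 = 67 now, so Bob offers 67, keeping 33.
Round 3 (Alice proposes): Bob can get 33 next round, worth 0.49 × 33 = 16.17 now. Alice offers 16.17 and keeps 100 − 16.17 = 83.83.
Round 2 (Bob proposes): Alice can get 83.83 next round, worth 0.67 × 83.83 = 56.1661 now; Bob offers that and keeps 43.8339.
Round 1 (Alice proposes): Bob can get 43.8339 next round, worth 0.49 × 43.8339 = 21.478611 now; Alice offers that and keeps 78.521389.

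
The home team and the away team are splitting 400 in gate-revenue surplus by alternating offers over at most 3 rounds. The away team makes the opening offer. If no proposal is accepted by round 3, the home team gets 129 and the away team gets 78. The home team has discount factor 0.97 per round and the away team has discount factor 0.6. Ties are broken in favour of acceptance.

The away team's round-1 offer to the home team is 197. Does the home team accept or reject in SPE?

Reject

Round 3 (the away team proposes): the home team gets 129 if talks fail, so the away team offers 129 and keeps 271.
Round 2 (the home team proposes): the away team can get 271 next round, worth 0.6 × 271 = 162.6 now, so the home team offers 162.6, keeping 237.4.
So by rejecting in round 1, the home team gets 237.4 next round, worth 0.97 × 237.4 = 230.278 now.
Offer 197 < 230.278, so the home team rejects.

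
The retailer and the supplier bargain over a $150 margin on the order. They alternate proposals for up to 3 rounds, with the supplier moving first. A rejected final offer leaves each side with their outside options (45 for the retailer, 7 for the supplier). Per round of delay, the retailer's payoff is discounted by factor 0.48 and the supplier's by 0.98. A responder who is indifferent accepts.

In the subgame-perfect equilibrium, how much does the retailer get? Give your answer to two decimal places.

Work backward from the last round.
Round 3 (the supplier proposes): the retailer gets 45 if talks fail, so the supplier offers 45 and keeps 105.
Round 2 (the retailer proposes): the supplier can get 105 next round, worth 0.98 × 105 = 102.9 now. The retailer offers 102.9 and keeps 150 − 102.9 = 47.1.
Round 1 (the supplier proposes): the retailer can get 47.1 next round, worth 0.48 × 47.1 = 22.608 now, so the supplier offers 22.608, keeping 127.392.

22.61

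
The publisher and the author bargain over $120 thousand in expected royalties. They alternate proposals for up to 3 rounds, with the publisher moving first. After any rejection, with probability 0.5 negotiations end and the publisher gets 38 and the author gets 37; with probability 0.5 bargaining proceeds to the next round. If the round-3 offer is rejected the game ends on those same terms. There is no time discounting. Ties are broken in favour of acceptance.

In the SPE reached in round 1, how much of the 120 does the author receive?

48.25

By backward induction:
Round 3 (the publisher proposes): the author gets 37 if talks fail, so the publisher offers 37 and keeps 83.
Round 2 (the author proposes): rejecting gives the publisher an expected 0.5 × 83 + 0.5 × 38 = 60.5. The author offers 60.5 and keeps 120 − 60.5 = 59.5.
Round 1 (the publisher proposes): rejecting gives the author an expected 0.5 × 59.5 + 0.5 × 37 = 48.25. The publisher offers 48.25 and keeps 120 − 48.25 = 71.75.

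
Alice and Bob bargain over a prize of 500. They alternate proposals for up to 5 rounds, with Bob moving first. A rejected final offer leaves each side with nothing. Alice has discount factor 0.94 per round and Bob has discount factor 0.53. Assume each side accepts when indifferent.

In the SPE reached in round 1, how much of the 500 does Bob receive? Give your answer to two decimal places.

169.05

By backward induction:
Round 5 (Bob proposes): Alice will accept anything ≥ 0, so Bob offers 0 and keeps 500.
Round 4 (Alice proposes): Bob can get 500 next round, worth 0.53 × 500 = 265 now, so Alice offers 265, keeping 235.
Round 3 (Bob proposes): Alice can get 235 next round, worth 0.94 × 235 = 220.9 now, so Bob offers 220.9, keeping 279.1.
Round 2 (Alice proposes): Bob can get 279.1 next round, worth 0.53 × 279.1 = 147.923 now, so Alice offers 147.923, keeping 352.077.
Round 1 (Bob proposes): Alice can get 352.077 next round, worth 0.94 × 352.077 = 330.95238 now, so Bob offers 330.95238, keeping 169.04762.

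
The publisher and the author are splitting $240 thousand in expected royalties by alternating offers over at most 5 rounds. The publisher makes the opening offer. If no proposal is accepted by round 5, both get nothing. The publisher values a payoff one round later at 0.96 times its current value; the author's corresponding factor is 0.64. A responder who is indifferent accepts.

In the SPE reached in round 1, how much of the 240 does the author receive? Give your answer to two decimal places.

9.92

Work backward from the last round.
Round 5 (the publisher proposes): rejection yields 0 for the author; the publisher offers 0 and keeps 240.
Round 4 (the author proposes): the publisher can get 240 next round, worth 0.96 × 240 = 230.4 now; the author offers that and keeps 9.6.
Round 3 (the publisher proposes): the author can get 9.6 next round, worth 0.64 × 9.6 = 6.144 now. The publisher offers 6.144 and keeps 240 − 6.144 = 233.856.
Round 2 (the author proposes): the publisher can get 233.856 next round, worth 0.96 × 233.856 = 224.50176 now, so the author offers 224.50176, keeping 15.49824.
Round 1 (the publisher proposes): the author can get 15.49824 next round, worth 0.64 × 15.49824 = 9.9188736 now; the publisher offers that and keeps 230.0811264.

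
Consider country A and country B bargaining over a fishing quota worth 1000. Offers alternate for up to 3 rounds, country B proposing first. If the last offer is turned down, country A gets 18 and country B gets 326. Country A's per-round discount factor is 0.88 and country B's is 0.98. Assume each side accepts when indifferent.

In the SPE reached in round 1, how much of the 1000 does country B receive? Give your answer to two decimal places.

966.88

Solve by backward induction from round 3.
Round 3 (country B proposes): country A gets 18 if talks fail, so country B offers 18 and keeps 982.
Round 2 (country A proposes): country B can get 982 next round, worth 0.98 × 982 = 962.36 now, so country A offers 962.36, keeping 37.64.
Round 1 (country B proposes): country A can get 37.64 next round, worth 0.88 × 37.64 = 33.1232 now, so country B offers 33.1232, keeping 966.8768.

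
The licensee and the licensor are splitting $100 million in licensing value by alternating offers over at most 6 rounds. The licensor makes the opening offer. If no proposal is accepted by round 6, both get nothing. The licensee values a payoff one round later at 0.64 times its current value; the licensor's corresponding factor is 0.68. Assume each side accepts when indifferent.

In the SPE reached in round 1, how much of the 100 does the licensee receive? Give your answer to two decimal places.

41.51

Round 6 (the licensee proposes): the licensor will accept anything ≥ 0, so the licensee offers 0 and keeps 100.
Round 5 (the licensor proposes): the licensee can get 100 next round, worth 0.64 × 100 = 64 now; the licensor offers that and keeps 36.
Round 4 (the licensee proposes): the licensor can get 36 next round, worth 0.68 × 36 = 24.48 now; the licensee offers that and keeps 75.52.
Round 3 (the licensor proposes): the licensee can get 75.52 next round, worth 0.64 × 75.52 = 48.3328 now; the licensor offers that and keeps 51.6672.
Round 2 (the licensee proposes): the licensor can get 51.6672 next round, worth 0.68 × 51.6672 = 35.133696 now, so the licensee offers 35.133696, keeping 64.866304.
Round 1 (the licensor proposes): the licensee can get 64.866304 next round, worth 0.64 × 64.866304 = 41.51443456 now. The licensor offers 41.51443456 and keeps 100 − 41.51443456 = 58.48556544.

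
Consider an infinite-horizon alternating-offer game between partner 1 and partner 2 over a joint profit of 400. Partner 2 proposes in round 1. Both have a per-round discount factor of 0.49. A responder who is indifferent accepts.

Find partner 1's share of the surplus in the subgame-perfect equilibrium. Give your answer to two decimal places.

131.54

In a stationary SPE each proposer offers the other exactly their discounted continuation value.
If partner 2 keeps x when proposing and partner 1 keeps y when proposing, then x = 400 − 0.49y and y = 400 − 0.49x.
Solving: x = 400(1 − 0.49) / (1 − 0.49·0.49) = 204 / 0.7599 ≈ 268.4564.
Partner 1 gets 400 − 268.4564 ≈ 131.5436.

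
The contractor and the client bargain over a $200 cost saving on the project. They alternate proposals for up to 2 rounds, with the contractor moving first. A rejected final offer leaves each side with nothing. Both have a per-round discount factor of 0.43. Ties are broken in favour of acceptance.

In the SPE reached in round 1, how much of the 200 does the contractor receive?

114

Round 2 (the client proposes): rejection yields 0 for the contractor; the client offers 0 and keeps 200.
Round 1 (the contractor proposes): the client can get 200 next round, worth 0.43 × 200 = 86 now, so the contractor offers 86, keeping 114.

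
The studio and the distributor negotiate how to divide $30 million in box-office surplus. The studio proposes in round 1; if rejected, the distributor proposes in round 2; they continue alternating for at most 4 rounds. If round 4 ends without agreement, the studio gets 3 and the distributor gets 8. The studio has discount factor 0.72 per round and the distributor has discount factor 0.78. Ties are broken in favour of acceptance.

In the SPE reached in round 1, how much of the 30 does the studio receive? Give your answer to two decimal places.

By backward induction:
Round 4 (the distributor proposes): the studio gets 3 if talks fail, so the distributor offers 3 and keeps 27.
Round 3 (the studio proposes): the distributor can get 27 next round, worth 0.78 × 27 = 21.06 now, so the studio offers 21.06, keeping 8.94.
Round 2 (the distributor proposes): the studio can get 8.94 next round, worth 0.72 × 8.94 = 6.4368 now, so the distributor offers 6.4368, keeping 23.5632.
Round 1 (the studio proposes): the distributor can get 23.5632 next round, worth 0.78 × 23.5632 = 18.379296 now. The studio offers 18.379296 and keeps 30 − 18.379296 = 11.620704.

11.62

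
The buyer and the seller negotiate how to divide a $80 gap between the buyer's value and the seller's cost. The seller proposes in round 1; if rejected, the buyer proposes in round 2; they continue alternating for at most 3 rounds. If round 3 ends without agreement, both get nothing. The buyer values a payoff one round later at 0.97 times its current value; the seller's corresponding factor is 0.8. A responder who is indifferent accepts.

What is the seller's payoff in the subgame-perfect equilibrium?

64.48

Work backward from the last round.
Round 3 (the seller proposes): the buyer will accept anything ≥ 0, so the seller offers 0 and keeps 80.
Round 2 (the buyer proposes): the seller can get 80 next round, worth 0.8 × 80 = 64 now. The buyer offers 64 and keeps 80 − 64 = 16.
Round 1 (the seller proposes): the buyer can get 16 next round, worth 0.97 × 16 = 15.52 now. The seller offers 15.52 and keeps 80 − 15.52 = 64.48.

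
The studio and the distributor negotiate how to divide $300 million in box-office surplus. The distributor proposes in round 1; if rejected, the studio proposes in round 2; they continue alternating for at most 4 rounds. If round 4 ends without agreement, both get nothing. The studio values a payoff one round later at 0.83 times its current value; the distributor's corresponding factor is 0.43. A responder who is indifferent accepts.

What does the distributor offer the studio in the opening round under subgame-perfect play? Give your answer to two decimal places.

Round 4 (the studio proposes): rejection yields 0 for the distributor; the studio offers 0 and keeps 300.
Round 3 (the distributor proposes): the studio can get 300 next round, worth 0.83 × 300 = 249 now; the distributor offers that and keeps 51.
Round 2 (the studio proposes): the distributor can get 51 next round, worth 0.43 × 51 = 21.93 now; the studio offers that and keeps 278.07.
Round 1 (the distributor proposes): the studio can get 278.07 next round, worth 0.83 × 278.07 = 230.7981 now; the distributor offers that and keeps 69.2019.

230.80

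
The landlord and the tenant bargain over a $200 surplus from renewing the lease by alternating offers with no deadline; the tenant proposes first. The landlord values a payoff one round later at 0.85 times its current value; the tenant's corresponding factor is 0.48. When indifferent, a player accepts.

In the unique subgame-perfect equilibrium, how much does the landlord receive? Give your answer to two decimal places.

When the tenant proposes, the landlord accepts any offer worth at least 0.85 times what the landlord would get by proposing next round; and vice versa.
This gives x = 200 − 0.85y and y = 200 − 0.48x, where x and y are each side's share when it proposes.
Hence (1 − 0.85·0.48)x = 200(1 − 0.85), i.e. 0.592·x = 30.
x ≈ 50.6757; the landlord's share is 200 − x ≈ 149.3243.

149.32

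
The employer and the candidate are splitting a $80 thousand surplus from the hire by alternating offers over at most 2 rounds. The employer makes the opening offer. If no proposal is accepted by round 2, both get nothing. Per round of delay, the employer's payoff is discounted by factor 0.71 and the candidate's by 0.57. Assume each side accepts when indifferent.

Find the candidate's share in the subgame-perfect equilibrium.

Round 2 (the candidate proposes): rejection yields 0 for the employer; the candidate offers 0 and keeps 80.
Round 1 (the employer proposes): the candidate can get 80 next round, worth 0.57 × 80 = 45.6 now. The employer offers 45.6 and keeps 80 − 45.6 = 34.4.

45.6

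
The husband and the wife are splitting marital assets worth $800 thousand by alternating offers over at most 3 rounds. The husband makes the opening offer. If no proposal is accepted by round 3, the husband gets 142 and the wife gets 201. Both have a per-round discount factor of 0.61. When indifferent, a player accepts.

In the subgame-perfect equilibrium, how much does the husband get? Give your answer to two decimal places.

Round 3 (the husband proposes): the wife gets 201 if talks fail, so the husband offers 201 and keeps 599.
Round 2 (the wife proposes): the husband can get 599 next round, worth 0.61 × 599 = 365.39 now, so the wife offers 365.39, keeping 434.61.
Round 1 (the husband proposes): the wife can get 434.61 next round, worth 0.61 × 434.61 = 265.1121 now; the husband offers that and keeps 534.8879.

534.89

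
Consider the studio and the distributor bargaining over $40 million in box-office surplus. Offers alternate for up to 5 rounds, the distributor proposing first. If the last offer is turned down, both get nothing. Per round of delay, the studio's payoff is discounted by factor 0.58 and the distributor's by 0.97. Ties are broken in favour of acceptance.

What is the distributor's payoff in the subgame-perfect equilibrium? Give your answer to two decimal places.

Round 5 (the distributor proposes): the studio will accept anything ≥ 0, so the distributor offers 0 and keeps 40.
Round 4 (the studio proposes): the distributor can get 40 next round, worth 0.97 × 40 = 38.8 now. The studio offers 38.8 and keeps 40 − 38.8 = 1.2.
Round 3 (the distributor proposes): the studio can get 1.2 next round, worth 0.58 × 1.2 = 0.696 now. The distributor offers 0.696 and keeps 40 − 0.696 = 39.304.
Round 2 (the studio proposes): the distributor can get 39.304 next round, worth 0.97 × 39.304 = 38.12488 now; the studio offers that and keeps 1.87512.
Round 1 (the distributor proposes): the studio can get 1.87512 next round, worth 0.58 × 1.87512 = 1.0875696 now, so the distributor offers 1.0875696, keeping 38.9124304.

38.91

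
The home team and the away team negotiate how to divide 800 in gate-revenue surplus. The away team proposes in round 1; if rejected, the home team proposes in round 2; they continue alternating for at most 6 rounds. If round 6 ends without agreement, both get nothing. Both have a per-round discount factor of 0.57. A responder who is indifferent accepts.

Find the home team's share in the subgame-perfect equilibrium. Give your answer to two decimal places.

307.92

Round 6 (the home team proposes): the away team will accept anything ≥ 0, so the home team offers 0 and keeps 800.
Round 5 (the away team proposes): the home team can get 800 next round, worth 0.57 × 800 = 456 now, so the away team offers 456, keeping 344.
Round 4 (the home team proposes): the away team can get 344 next round, worth 0.57 × 344 = 196.08 now, so the home team offers 196.08, keeping 603.92.
Round 3 (the away team proposes): the home team can get 603.92 next round, worth 0.57 × 603.92 = 344.2344 now. The away team offers 344.2344 and keeps 800 − 344.2344 = 455.7656.
Round 2 (the home team proposes): the away team can get 455.7656 next round, worth 0.57 × 455.7656 = 259.786392 now, so the home team offers 259.786392, keeping 540.213608.
Round 1 (the away team proposes): the home team can get 540.213608 next round, worth 0.57 × 540.213608 = 307.92175656 now; the away team offers that and keeps 492.07824344.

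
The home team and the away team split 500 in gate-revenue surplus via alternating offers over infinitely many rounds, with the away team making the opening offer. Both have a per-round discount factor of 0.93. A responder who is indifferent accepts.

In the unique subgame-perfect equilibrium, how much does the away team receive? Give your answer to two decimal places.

Let x be the away team's share when the away team proposes and y be the home team's share when the home team proposes.
The home team accepts iff offered ≥ 0.93·y, so x = 500 − 0.93y. Symmetrically y = 500 − 0.93x.
Substituting: x = 500 − 0.93(500 − 0.93x), giving x(1 − 0.93·0.93) = 500(1 − 0.93).
So x = 500 × 0.07 / 0.1351 ≈ 259.0674, and the home team receives 500 − x ≈ 240.9326.

259.07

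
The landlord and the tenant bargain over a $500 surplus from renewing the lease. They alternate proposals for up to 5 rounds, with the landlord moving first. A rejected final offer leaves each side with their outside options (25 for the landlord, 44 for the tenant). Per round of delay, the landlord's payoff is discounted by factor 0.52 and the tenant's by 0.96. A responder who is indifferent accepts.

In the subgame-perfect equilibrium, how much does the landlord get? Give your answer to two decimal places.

143.62

Round 5 (the landlord proposes): the tenant gets 44 if talks fail, so the landlord offers 44 and keeps 456.
Round 4 (the tenant proposes): the landlord can get 456 next round, worth 0.52 × 456 = 237.12 now, so the tenant offers 237.12, keeping 262.88.
Round 3 (the landlord proposes): the tenant can get 262.88 next round, worth 0.96 × 262.88 = 252.3648 now. The landlord offers 252.3648 and keeps 500 − 252.3648 = 247.6352.
Round 2 (the tenant proposes): the landlord can get 247.6352 next round, worth 0.52 × 247.6352 = 128.770304 now. The tenant offers 128.770304 and keeps 500 − 128.770304 = 371.229696.
Round 1 (the landlord proposes): the tenant can get 371.229696 next round, worth 0.96 × 371.229696 = 356.38050816 now. The landlord offers 356.38050816 and keeps 500 − 356.38050816 = 143.61949184.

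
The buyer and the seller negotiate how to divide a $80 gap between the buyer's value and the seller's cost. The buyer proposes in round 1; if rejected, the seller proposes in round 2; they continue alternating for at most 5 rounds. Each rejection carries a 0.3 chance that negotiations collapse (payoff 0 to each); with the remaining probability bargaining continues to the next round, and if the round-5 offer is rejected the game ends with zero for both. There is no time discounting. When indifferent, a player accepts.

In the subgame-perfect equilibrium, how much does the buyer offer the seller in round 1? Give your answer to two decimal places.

25.03

By backward induction:
Round 5 (the buyer proposes): rejection yields 0 for the seller; the buyer offers 0 and keeps 80.
Round 4 (the seller proposes): rejecting gives the buyer an expected 0.7 × 80 = 56; the seller offers that and keeps 24.
Round 3 (the buyer proposes): rejecting gives the seller an expected 0.7 × 24 = 16.8; the buyer offers that and keeps 63.2.
Round 2 (the seller proposes): rejecting gives the buyer an expected 0.7 × 63.2 = 44.24. The seller offers 44.24 and keeps 80 − 44.24 = 35.76.
Round 1 (the buyer proposes): rejecting gives the seller an expected 0.7 × 35.76 = 25.032. The buyer offers 25.032 and keeps 80 − 25.032 = 54.968.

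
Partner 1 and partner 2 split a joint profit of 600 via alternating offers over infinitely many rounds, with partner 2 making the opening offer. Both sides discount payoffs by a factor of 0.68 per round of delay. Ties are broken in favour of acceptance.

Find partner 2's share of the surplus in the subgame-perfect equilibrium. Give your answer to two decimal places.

In a stationary SPE each proposer offers the other exactly their discounted continuation value.
If partner 2 keeps x when proposing and partner 1 keeps y when proposing, then x = 600 − 0.68y and y = 600 − 0.68x.
Solving: x = 600(1 − 0.68) / (1 − 0.68·0.68) = 192 / 0.5376 ≈ 357.1429.
Partner 1 gets 600 − 357.1429 ≈ 242.8571.

357.14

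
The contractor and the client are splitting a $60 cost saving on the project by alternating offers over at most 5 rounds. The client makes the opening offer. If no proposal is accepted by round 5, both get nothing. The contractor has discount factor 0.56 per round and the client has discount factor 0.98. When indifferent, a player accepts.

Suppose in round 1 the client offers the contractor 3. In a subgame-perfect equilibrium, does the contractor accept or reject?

Work out the contractor's continuation value if the offer is rejected.
Round 5 (the client proposes): the contractor will accept anything ≥ 0, so the client offers 0 and keeps 60.
Round 4 (the contractor proposes): the client can get 60 next round, worth 0.98 × 60 = 58.8 now; the contractor offers that and keeps 1.2.
Round 3 (the client proposes): the contractor can get 1.2 next round, worth 0.56 × 1.2 = 0.672 now, so the client offers 0.672, keeping 59.328.
Round 2 (the contractor proposes): the client can get 59.328 next round, worth 0.98 × 59.328 = 58.14144 now; the contractor offers that and keeps 1.85856.
So by rejecting in round 1, the contractor gets 1.85856 next round, worth 0.56 × 1.85856 = 1.0407936 now.
Offer 3 ≥ 1.0407936, so the contractor accepts.

Accept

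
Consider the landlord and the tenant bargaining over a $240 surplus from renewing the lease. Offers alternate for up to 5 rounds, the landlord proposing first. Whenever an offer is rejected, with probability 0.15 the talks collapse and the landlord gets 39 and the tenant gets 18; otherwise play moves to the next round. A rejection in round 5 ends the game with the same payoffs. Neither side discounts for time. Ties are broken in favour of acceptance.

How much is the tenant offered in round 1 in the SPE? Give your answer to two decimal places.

By backward induction:
Round 5 (the landlord proposes): the tenant gets 18 if talks fail, so the landlord offers 18 and keeps 222.
Round 4 (the tenant proposes): rejecting gives the landlord an expected 0.85 × 222 + 0.15 × 39 = 194.55; the tenant offers that and keeps 45.45.
Round 3 (the landlord proposes): rejecting gives the tenant an expected 0.85 × 45.45 + 0.15 × 18 = 41.3325. The landlord offers 41.3325 and keeps 240 − 41.3325 = 198.6675.
Round 2 (the tenant proposes): rejecting gives the landlord an expected 0.85 × 198.6675 + 0.15 × 39 = 174.717375; the tenant offers that and keeps 65.282625.
Round 1 (the landlord proposes): rejecting gives the tenant an expected 0.85 × 65.282625 + 0.15 × 18 = 58.19023125. The landlord offers 58.19023125 and keeps 240 − 58.19023125 = 181.80976875.

58.19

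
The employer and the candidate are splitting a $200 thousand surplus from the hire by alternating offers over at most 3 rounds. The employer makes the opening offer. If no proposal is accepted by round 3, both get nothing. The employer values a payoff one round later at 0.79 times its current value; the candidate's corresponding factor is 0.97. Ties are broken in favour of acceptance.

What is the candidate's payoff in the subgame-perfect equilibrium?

Solve by backward induction from round 3.
Round 3 (the employer proposes): rejection yields 0 for the candidate; the employer offers 0 and keeps 200.
Round 2 (the candidate proposes): the employer can get 200 next round, worth 0.79 × 200 = 158 now, so the candidate offers 158, keeping 42.
Round 1 (the employer proposes): the candidate can get 42 next round, worth 0.97 × 42 = 40.74 now. The employer offers 40.74 and keeps 200 − 40.74 = 159.26.

40.74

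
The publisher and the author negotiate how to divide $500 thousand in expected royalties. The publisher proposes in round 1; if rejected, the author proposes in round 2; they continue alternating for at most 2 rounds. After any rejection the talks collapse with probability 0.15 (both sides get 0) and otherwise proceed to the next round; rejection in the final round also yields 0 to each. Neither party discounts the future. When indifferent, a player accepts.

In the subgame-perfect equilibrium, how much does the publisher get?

By backward induction:
Round 2 (the author proposes): rejection yields 0 for the publisher; the author offers 0 and keeps 500.
Round 1 (the publisher proposes): rejecting gives the author an expected 0.85 × 500 = 425; the publisher offers that and keeps 75.

75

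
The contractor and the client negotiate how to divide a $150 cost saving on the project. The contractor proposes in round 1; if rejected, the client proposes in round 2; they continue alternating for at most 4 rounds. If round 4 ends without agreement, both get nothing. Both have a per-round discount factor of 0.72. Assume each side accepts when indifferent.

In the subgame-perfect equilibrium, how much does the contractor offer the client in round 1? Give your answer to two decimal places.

86.23

Round 4 (the client proposes): the contractor will accept anything ≥ 0, so the client offers 0 and keeps 150.
Round 3 (the contractor proposes): the client can get 150 next round, worth 0.72 × 150 = 108 now; the contractor offers that and keeps 42.
Round 2 (the client proposes): the contractor can get 42 next round, worth 0.72 × 42 = 30.24 now; the client offers that and keeps 119.76.
Round 1 (the contractor proposes): the client can get 119.76 next round, worth 0.72 × 119.76 = 86.2272 now, so the contractor offers 86.2272, keeping 63.7728.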